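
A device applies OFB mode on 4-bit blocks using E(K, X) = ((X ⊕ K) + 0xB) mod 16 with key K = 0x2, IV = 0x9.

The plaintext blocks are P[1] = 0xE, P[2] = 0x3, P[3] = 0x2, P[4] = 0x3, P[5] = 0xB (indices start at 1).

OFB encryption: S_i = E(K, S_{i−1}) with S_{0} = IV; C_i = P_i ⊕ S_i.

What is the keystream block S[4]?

C[1]: S = E(K, 0x9) = 0x6; 0xE ⊕ 0x6 = 0x8.
C[2]: S = E(K, 0x6) = 0xF; 0x3 ⊕ 0xF = 0xC.
C[3]: S = E(K, 0xF) = 0x8; 0x2 ⊕ 0x8 = 0xA.
C[4]: S = E(K, 0x8) = 0x5; 0x3 ⊕ 0x5 = 0x6.
So S[4] = 0x5.

0x5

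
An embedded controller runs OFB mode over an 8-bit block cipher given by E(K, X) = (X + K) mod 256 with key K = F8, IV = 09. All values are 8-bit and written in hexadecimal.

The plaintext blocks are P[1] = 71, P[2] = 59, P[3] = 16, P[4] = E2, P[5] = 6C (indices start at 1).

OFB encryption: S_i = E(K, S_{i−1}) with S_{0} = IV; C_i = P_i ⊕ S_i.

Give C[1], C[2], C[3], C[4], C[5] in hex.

C[1]: S = E(K, 09) = 01; 71 ⊕ 01 = 70.
C[2]: S = E(K, 01) = F9; 59 ⊕ F9 = A0.
C[3]: S = E(K, F9) = F1; 16 ⊕ F1 = E7.
C[4]: S = E(K, F1) = E9; E2 ⊕ E9 = 0B.
C[5]: S = E(K, E9) = E1; 6C ⊕ E1 = 8D.

C[1] = 70, C[2] = A0, C[3] = E7, C[4] = 0B, C[5] = 8D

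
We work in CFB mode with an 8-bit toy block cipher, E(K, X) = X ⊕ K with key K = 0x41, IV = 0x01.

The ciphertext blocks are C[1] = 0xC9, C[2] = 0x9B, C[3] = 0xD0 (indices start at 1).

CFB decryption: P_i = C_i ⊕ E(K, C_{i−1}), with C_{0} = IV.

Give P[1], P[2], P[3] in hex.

P[1] = 0x89, P[2] = 0x13, P[3] = 0x0A

P[1]: E(K, 0x01) = 0x40; 0xC9 ⊕ 0x40 = 0x89.
P[2]: E(K, 0xC9) = 0x88; 0x9B ⊕ 0x88 = 0x13.
P[3]: E(K, 0x9B) = 0xDA; 0xD0 ⊕ 0xDA = 0x0A.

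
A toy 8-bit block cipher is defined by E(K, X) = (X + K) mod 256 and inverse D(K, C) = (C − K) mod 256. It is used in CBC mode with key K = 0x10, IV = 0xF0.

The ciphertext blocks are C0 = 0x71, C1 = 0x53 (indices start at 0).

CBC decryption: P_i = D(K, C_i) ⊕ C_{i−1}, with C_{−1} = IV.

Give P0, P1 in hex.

P0 = 0x91, P1 = 0x32

P0: D(K, 0x71) = 0x61; 0x61 ⊕ 0xF0 = 0x91.
P1: D(K, 0x53) = 0x43; 0x43 ⊕ 0x71 = 0x32.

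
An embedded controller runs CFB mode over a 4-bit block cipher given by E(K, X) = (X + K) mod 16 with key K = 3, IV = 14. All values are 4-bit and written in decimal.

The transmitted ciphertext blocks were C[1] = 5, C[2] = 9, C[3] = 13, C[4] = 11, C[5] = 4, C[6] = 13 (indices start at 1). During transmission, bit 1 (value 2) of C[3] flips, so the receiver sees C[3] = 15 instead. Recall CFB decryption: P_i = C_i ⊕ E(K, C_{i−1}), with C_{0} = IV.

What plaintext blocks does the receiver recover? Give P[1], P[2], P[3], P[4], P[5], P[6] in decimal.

Only C[3] changed, to 15. In CFB, a change in C_i flips the same bit in P_i and garbles P_{i+1}. Decrypting the received ciphertext:
P[1]: E(K, 14) = 1; 5 ⊕ 1 = 4.
P[2]: E(K, 5) = 8; 9 ⊕ 8 = 1.
P[3]: E(K, 9) = 12; 15 ⊕ 12 = 3.
P[4]: E(K, 15) = 2; 11 ⊕ 2 = 9.
P[5]: E(K, 11) = 14; 4 ⊕ 14 = 10.
P[6]: E(K, 4) = 7; 13 ⊕ 7 = 10.
Blocks that differ from the original plaintext: P[3], P[4].

P[1] = 4, P[2] = 1, P[3] = 3, P[4] = 9, P[5] = 10, P[6] = 10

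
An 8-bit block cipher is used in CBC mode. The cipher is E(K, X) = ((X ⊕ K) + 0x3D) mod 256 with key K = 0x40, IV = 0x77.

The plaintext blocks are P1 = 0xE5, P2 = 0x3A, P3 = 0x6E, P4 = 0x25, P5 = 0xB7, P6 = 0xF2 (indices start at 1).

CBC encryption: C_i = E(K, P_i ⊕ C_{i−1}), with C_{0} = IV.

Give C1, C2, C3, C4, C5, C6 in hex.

C1: P1 ⊕ 0x77 = 0x92; E(K, 0x92) = 0x0F.
C2: P2 ⊕ 0x0F = 0x35; E(K, 0x35) = 0xB2.
C3: P3 ⊕ 0xB2 = 0xDC; E(K, 0xDC) = 0xD9.
C4: P4 ⊕ 0xD9 = 0xFC; E(K, 0xFC) = 0xF9.
C5: P5 ⊕ 0xF9 = 0x4E; E(K, 0x4E) = 0x4B.
C6: P6 ⊕ 0x4B = 0xB9; E(K, 0xB9) = 0x36.

C1 = 0x0F, C2 = 0xB2, C3 = 0xD9, C4 = 0xF9, C5 = 0x4B, C6 = 0x36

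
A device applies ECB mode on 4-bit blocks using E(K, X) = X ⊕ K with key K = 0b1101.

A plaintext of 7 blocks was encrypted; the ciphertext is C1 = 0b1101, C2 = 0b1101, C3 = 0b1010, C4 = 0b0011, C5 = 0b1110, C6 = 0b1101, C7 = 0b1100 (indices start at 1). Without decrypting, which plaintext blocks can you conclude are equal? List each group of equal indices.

P1 = P2 = P6

ECB encrypts each block independently with the same key, so equal ciphertext blocks imply equal plaintext blocks.
C1 = C2 = C6 = 0b1101, so P1 = P2 = P6.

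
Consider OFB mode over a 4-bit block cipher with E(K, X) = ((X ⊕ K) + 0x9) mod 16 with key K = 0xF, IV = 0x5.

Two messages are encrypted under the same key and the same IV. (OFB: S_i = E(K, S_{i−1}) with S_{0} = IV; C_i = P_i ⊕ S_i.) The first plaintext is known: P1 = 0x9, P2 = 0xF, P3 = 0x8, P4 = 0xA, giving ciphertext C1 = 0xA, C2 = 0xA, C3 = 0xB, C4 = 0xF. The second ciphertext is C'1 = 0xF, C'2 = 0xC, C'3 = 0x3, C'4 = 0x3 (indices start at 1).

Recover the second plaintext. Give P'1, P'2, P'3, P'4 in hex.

P'1 = 0xC, P'2 = 0x9, P'3 = 0x0, P'4 = 0x6

In OFB with a reused IV, both messages share the same keystream S_i, so C_i ⊕ C'_i = P_i ⊕ P'_i and thus P'_i = P_i ⊕ C_i ⊕ C'_i.
P'1: 0x9 ⊕ 0xA ⊕ 0xF = 0xC.
P'2: 0xF ⊕ 0xA ⊕ 0xC = 0x9.
P'3: 0x8 ⊕ 0xB ⊕ 0x3 = 0x0.
P'4: 0xA ⊕ 0xF ⊕ 0x3 = 0x6.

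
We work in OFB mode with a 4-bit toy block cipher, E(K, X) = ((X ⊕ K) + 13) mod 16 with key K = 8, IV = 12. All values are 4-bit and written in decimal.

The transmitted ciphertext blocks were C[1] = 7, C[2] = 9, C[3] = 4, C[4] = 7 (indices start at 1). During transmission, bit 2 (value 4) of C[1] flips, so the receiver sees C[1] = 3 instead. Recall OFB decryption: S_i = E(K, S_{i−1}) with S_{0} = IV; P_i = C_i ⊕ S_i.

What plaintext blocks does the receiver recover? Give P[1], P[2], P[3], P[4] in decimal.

P[1] = 2, P[2] = 15, P[3] = 15, P[4] = 7

Only C[1] changed, to 3. In OFB, a change in C_i flips the same bit in P_i only; the keystream is unaffected. Decrypting the received ciphertext:
P[1]: S = E(K, 12) = 1; 3 ⊕ 1 = 2.
P[2]: S = E(K, 1) = 6; 9 ⊕ 6 = 15.
P[3]: S = E(K, 6) = 11; 4 ⊕ 11 = 15.
P[4]: S = E(K, 11) = 0; 7 ⊕ 0 = 7.
Blocks that differ from the original plaintext: P[1].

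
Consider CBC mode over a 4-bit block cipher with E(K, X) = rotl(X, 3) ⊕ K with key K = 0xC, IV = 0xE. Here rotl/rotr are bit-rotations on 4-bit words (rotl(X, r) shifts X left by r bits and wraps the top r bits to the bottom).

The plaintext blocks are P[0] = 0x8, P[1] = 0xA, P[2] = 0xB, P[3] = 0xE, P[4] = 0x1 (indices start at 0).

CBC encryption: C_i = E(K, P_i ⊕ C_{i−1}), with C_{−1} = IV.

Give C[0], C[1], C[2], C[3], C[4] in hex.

C[0] = 0xF, C[1] = 0x6, C[2] = 0x2, C[3] = 0xA, C[4] = 0x1

C[0]: P[0] ⊕ 0xE = 0x6; E(K, 0x6) = 0xF.
C[1]: P[1] ⊕ 0xF = 0x5; E(K, 0x5) = 0x6.
C[2]: P[2] ⊕ 0x6 = 0xD; E(K, 0xD) = 0x2.
C[3]: P[3] ⊕ 0x2 = 0xC; E(K, 0xC) = 0xA.
C[4]: P[4] ⊕ 0xA = 0xB; E(K, 0xB) = 0x1.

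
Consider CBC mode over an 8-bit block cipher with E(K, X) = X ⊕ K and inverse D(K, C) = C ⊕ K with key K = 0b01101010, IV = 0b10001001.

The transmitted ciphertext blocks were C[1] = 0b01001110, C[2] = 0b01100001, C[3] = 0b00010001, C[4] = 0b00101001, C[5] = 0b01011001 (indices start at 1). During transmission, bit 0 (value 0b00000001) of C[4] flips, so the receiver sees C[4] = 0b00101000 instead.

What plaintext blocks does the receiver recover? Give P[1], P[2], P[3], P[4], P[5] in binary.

P[1] = 0b10101101, P[2] = 0b01000101, P[3] = 0b00011010, P[4] = 0b01010011, P[5] = 0b00011011

CBC decryption: P_i = D(K, C_i) ⊕ C_{i−1}, with C_{0} = IV.
Only C[4] changed, to 0b00101000. In CBC, a change in C_i garbles P_i and flips the same bit in P_{i+1}. Decrypting the received ciphertext:
P[1]: D(K, 0b01001110) = 0b00100100; 0b00100100 ⊕ 0b10001001 = 0b10101101.
P[2]: D(K, 0b01100001) = 0b00001011; 0b00001011 ⊕ 0b01001110 = 0b01000101.
P[3]: D(K, 0b00010001) = 0b01111011; 0b01111011 ⊕ 0b01100001 = 0b00011010.
P[4]: D(K, 0b00101000) = 0b01000010; 0b01000010 ⊕ 0b00010001 = 0b01010011.
P[5]: D(K, 0b01011001) = 0b00110011; 0b00110011 ⊕ 0b00101000 = 0b00011011.
Blocks that differ from the original plaintext: P[4], P[5].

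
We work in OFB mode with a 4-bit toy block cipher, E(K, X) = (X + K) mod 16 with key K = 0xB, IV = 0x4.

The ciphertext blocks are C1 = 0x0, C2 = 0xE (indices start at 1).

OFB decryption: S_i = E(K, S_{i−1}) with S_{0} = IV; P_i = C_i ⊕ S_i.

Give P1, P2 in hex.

P1 = 0xF, P2 = 0x4

P1: S = E(K, 0x4) = 0xF; 0x0 ⊕ 0xF = 0xF.
P2: S = E(K, 0xF) = 0xA; 0xE ⊕ 0xA = 0x4.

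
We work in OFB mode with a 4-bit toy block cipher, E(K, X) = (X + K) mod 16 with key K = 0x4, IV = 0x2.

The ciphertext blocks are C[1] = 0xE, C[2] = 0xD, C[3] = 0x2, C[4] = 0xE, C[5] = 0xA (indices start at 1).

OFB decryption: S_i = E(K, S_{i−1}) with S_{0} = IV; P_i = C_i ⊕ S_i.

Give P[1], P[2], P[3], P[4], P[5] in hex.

P[1]: S = E(K, 0x2) = 0x6; 0xE ⊕ 0x6 = 0x8.
P[2]: S = E(K, 0x6) = 0xA; 0xD ⊕ 0xA = 0x7.
P[3]: S = E(K, 0xA) = 0xE; 0x2 ⊕ 0xE = 0xC.
P[4]: S = E(K, 0xE) = 0x2; 0xE ⊕ 0x2 = 0xC.
P[5]: S = E(K, 0x2) = 0x6; 0xA ⊕ 0x6 = 0xC.

P[1] = 0x8, P[2] = 0x7, P[3] = 0xC, P[4] = 0xC, P[5] = 0xC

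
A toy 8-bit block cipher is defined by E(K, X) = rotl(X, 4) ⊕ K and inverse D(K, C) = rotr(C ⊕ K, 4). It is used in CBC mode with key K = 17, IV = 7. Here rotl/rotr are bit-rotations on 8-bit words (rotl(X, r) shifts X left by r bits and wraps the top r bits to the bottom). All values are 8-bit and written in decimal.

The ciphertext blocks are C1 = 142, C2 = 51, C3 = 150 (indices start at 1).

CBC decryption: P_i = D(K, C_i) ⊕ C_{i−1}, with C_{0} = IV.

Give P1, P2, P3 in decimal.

P1: D(K, 142) = 249; 249 ⊕ 7 = 254.
P2: D(K, 51) = 34; 34 ⊕ 142 = 172.
P3: D(K, 150) = 120; 120 ⊕ 51 = 75.

P1 = 254, P2 = 172, P3 = 75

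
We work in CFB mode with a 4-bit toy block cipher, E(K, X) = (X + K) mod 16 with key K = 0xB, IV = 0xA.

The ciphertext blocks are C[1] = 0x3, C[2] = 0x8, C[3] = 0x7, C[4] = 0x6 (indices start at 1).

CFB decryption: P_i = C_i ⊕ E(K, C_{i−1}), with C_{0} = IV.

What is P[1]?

P[1] = 0x6

P[1]: E(K, 0xA) = 0x5; 0x3 ⊕ 0x5 = 0x6.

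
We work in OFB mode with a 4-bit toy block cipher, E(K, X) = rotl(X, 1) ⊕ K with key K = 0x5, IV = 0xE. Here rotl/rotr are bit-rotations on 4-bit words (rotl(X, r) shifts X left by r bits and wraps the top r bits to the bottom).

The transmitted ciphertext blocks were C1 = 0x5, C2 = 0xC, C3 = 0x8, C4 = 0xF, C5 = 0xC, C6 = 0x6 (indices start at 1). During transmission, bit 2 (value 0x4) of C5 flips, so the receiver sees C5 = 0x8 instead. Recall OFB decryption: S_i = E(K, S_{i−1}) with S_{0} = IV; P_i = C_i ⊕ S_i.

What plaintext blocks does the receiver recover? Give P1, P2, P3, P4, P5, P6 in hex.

Only C5 changed, to 0x8. In OFB, a change in C_i flips the same bit in P_i only; the keystream is unaffected. Decrypting the received ciphertext:
P1: S = E(K, 0xE) = 0x8; 0x5 ⊕ 0x8 = 0xD.
P2: S = E(K, 0x8) = 0x4; 0xC ⊕ 0x4 = 0x8.
P3: S = E(K, 0x4) = 0xD; 0x8 ⊕ 0xD = 0x5.
P4: S = E(K, 0xD) = 0xE; 0xF ⊕ 0xE = 0x1.
P5: S = E(K, 0xE) = 0x8; 0x8 ⊕ 0x8 = 0x0.
P6: S = E(K, 0x8) = 0x4; 0x6 ⊕ 0x4 = 0x2.
Blocks that differ from the original plaintext: P5.

P1 = 0xD, P2 = 0x8, P3 = 0x5, P4 = 0x1, P5 = 0x0, P6 = 0x2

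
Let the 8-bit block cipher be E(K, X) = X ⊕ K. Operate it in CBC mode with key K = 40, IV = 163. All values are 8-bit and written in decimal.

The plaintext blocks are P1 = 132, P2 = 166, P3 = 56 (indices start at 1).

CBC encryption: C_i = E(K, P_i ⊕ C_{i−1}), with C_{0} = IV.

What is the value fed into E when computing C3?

C1: P1 ⊕ 163 = 39; E(K, 39) = 15.
C2: P2 ⊕ 15 = 169; E(K, 169) = 129.
C3: P3 ⊕ 129 = 185; E(K, 185) = 145.
So the input to E for block 3 is 185.

185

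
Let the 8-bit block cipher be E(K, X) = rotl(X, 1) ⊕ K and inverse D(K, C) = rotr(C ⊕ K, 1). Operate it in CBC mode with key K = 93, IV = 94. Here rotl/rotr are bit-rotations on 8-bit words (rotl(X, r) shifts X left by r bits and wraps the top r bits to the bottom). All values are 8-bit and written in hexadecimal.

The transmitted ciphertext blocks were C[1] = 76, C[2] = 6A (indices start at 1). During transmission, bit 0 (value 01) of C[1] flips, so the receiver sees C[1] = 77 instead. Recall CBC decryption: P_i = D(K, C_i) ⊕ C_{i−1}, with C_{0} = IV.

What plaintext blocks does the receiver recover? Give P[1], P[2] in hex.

Only C[1] changed, to 77. In CBC, a change in C_i garbles P_i and flips the same bit in P_{i+1}. Decrypting the received ciphertext:
P[1]: D(K, 77) = 72; 72 ⊕ 94 = E6.
P[2]: D(K, 6A) = FC; FC ⊕ 77 = 8B.
Blocks that differ from the original plaintext: P[1], P[2].

P[1] = E6, P[2] = 8B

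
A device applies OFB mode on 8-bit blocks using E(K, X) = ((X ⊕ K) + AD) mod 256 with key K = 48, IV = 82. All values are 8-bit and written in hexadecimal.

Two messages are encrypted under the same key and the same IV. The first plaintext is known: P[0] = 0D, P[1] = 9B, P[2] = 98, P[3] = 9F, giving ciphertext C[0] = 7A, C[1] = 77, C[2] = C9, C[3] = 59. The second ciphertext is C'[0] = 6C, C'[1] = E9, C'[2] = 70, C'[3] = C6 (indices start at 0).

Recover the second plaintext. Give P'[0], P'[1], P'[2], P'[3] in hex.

P'[0] = 1B, P'[1] = 05, P'[2] = 21, P'[3] = 00

In OFB with a reused IV, both messages share the same keystream S_i, so C_i ⊕ C'_i = P_i ⊕ P'_i and thus P'_i = P_i ⊕ C_i ⊕ C'_i.
P'[0]: 0D ⊕ 7A ⊕ 6C = 1B.
P'[1]: 9B ⊕ 77 ⊕ E9 = 05.
P'[2]: 98 ⊕ C9 ⊕ 70 = 21.
P'[3]: 9F ⊕ 59 ⊕ C6 = 00.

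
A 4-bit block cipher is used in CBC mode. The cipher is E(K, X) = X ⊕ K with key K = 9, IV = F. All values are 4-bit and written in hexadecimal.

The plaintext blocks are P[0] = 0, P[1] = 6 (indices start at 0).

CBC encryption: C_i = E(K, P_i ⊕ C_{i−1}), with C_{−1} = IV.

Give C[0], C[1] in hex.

C[0]: P[0] ⊕ F = F; E(K, F) = 6.
C[1]: P[1] ⊕ 6 = 0; E(K, 0) = 9.

C[0] = 6, C[1] = 9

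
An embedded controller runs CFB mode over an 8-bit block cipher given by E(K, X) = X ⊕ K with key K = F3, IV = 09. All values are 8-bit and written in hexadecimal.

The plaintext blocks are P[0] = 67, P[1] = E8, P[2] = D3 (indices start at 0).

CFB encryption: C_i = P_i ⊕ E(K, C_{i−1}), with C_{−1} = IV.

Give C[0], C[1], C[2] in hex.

C[0] = 9D, C[1] = 86, C[2] = A6

C[0]: E(K, 09) = FA; 67 ⊕ FA = 9D.
C[1]: E(K, 9D) = 6E; E8 ⊕ 6E = 86.
C[2]: E(K, 86) = 75; D3 ⊕ 75 = A6.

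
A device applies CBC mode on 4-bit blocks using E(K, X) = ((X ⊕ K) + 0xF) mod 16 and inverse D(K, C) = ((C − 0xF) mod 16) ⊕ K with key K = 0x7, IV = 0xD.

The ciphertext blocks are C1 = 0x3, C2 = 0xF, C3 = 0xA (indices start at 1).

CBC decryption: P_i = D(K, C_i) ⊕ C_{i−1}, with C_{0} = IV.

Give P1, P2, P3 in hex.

P1: D(K, 0x3) = 0x3; 0x3 ⊕ 0xD = 0xE.
P2: D(K, 0xF) = 0x7; 0x7 ⊕ 0x3 = 0x4.
P3: D(K, 0xA) = 0xC; 0xC ⊕ 0xF = 0x3.

P1 = 0xE, P2 = 0x4, P3 = 0x3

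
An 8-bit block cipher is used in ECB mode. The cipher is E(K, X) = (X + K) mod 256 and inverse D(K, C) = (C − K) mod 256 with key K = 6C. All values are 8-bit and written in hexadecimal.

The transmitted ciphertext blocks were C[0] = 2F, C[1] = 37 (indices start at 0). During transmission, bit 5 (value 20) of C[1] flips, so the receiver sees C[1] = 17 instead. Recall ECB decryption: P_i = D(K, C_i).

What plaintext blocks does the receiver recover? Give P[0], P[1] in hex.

Only C[1] changed, to 17. In ECB, a change in C_i affects only P_i. Decrypting the received ciphertext:
P[0]: D(K, 2F) = C3.
P[1]: D(K, 17) = AB.
Blocks that differ from the original plaintext: P[1].

P[0] = C3, P[1] = AB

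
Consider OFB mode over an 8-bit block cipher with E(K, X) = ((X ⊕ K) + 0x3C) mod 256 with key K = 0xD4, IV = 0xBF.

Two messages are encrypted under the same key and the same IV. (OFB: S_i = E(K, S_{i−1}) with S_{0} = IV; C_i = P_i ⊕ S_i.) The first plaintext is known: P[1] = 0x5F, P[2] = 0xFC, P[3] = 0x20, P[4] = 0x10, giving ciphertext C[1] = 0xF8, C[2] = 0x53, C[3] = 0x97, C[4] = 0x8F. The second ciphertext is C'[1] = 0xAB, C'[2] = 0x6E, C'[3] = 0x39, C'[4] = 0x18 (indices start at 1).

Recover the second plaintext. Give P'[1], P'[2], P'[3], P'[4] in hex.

P'[1] = 0x0C, P'[2] = 0xC1, P'[3] = 0x8E, P'[4] = 0x87

In OFB with a reused IV, both messages share the same keystream S_i, so C_i ⊕ C'_i = P_i ⊕ P'_i and thus P'_i = P_i ⊕ C_i ⊕ C'_i.
P'[1]: 0x5F ⊕ 0xF8 ⊕ 0xAB = 0x0C.
P'[2]: 0xFC ⊕ 0x53 ⊕ 0x6E = 0xC1.
P'[3]: 0x20 ⊕ 0x97 ⊕ 0x39 = 0x8E.
P'[4]: 0x10 ⊕ 0x8F ⊕ 0x18 = 0x87.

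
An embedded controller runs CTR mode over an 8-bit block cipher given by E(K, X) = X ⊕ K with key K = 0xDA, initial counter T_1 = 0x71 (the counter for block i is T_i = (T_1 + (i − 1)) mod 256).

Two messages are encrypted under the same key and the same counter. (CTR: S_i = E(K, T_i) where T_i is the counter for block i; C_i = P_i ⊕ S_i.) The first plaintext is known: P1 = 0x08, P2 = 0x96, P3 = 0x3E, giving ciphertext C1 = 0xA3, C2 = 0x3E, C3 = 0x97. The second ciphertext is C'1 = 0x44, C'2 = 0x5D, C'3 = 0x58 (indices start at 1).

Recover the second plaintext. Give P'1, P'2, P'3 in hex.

In CTR with a reused counter, both messages share the same keystream S_i, so C_i ⊕ C'_i = P_i ⊕ P'_i and thus P'_i = P_i ⊕ C_i ⊕ C'_i.
P'1: 0x08 ⊕ 0xA3 ⊕ 0x44 = 0xEF.
P'2: 0x96 ⊕ 0x3E ⊕ 0x5D = 0xF5.
P'3: 0x3E ⊕ 0x97 ⊕ 0x58 = 0xF1.

P'1 = 0xEF, P'2 = 0xF5, P'3 = 0xF1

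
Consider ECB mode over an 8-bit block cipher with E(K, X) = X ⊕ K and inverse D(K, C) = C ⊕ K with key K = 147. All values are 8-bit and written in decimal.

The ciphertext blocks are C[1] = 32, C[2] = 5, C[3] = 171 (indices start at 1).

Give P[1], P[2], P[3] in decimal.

ECB decryption: P_i = D(K, C_i).
P[1]: D(K, 32) = 179.
P[2]: D(K, 5) = 150.
P[3]: D(K, 171) = 56.

P[1] = 179, P[2] = 150, P[3] = 56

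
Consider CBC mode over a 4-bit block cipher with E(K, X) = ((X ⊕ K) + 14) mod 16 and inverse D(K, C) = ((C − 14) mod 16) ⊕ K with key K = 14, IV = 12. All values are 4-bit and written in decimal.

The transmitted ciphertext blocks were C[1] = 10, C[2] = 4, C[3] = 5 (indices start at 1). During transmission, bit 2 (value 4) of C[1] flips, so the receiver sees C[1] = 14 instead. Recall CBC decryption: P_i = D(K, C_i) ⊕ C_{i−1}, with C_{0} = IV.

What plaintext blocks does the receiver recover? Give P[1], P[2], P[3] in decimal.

Only C[1] changed, to 14. In CBC, a change in C_i garbles P_i and flips the same bit in P_{i+1}. Decrypting the received ciphertext:
P[1]: D(K, 14) = 14; 14 ⊕ 12 = 2.
P[2]: D(K, 4) = 8; 8 ⊕ 14 = 6.
P[3]: D(K, 5) = 9; 9 ⊕ 4 = 13.
Blocks that differ from the original plaintext: P[1], P[2].

P[1] = 2, P[2] = 6, P[3] = 13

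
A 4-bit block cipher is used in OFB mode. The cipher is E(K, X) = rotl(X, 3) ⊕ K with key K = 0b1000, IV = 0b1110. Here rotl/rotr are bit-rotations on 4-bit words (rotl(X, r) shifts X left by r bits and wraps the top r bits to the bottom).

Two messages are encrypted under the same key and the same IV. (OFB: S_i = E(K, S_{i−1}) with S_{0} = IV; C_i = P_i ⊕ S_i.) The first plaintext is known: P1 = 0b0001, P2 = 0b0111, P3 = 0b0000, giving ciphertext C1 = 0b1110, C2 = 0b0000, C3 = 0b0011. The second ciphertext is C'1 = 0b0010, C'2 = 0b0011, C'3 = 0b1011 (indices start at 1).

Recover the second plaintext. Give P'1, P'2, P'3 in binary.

In OFB with a reused IV, both messages share the same keystream S_i, so C_i ⊕ C'_i = P_i ⊕ P'_i and thus P'_i = P_i ⊕ C_i ⊕ C'_i.
P'1: 0b0001 ⊕ 0b1110 ⊕ 0b0010 = 0b1101.
P'2: 0b0111 ⊕ 0b0000 ⊕ 0b0011 = 0b0100.
P'3: 0b0000 ⊕ 0b0011 ⊕ 0b1011 = 0b1000.

P'1 = 0b1101, P'2 = 0b0100, P'3 = 0b1000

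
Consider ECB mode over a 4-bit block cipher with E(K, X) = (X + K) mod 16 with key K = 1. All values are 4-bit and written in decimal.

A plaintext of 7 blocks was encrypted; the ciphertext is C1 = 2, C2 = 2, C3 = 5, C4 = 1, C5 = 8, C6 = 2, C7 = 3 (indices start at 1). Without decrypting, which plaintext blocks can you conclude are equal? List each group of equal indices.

P1 = P2 = P6

ECB encrypts each block independently with the same key, so equal ciphertext blocks imply equal plaintext blocks.
C1 = C2 = C6 = 2, so P1 = P2 = P6.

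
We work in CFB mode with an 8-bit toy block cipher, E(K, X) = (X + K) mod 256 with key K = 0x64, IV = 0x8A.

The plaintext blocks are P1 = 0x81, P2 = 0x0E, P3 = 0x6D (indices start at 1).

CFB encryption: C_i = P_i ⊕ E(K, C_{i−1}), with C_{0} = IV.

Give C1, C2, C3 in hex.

C1 = 0x6F, C2 = 0xDD, C3 = 0x2C

C1: E(K, 0x8A) = 0xEE; 0x81 ⊕ 0xEE = 0x6F.
C2: E(K, 0x6F) = 0xD3; 0x0E ⊕ 0xD3 = 0xDD.
C3: E(K, 0xDD) = 0x41; 0x6D ⊕ 0x41 = 0x2C.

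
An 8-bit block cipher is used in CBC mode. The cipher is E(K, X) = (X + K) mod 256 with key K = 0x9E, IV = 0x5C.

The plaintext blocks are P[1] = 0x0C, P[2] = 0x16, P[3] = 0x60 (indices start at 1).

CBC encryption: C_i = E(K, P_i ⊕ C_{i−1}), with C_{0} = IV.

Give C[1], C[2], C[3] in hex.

C[1]: P[1] ⊕ 0x5C = 0x50; E(K, 0x50) = 0xEE.
C[2]: P[2] ⊕ 0xEE = 0xF8; E(K, 0xF8) = 0x96.
C[3]: P[3] ⊕ 0x96 = 0xF6; E(K, 0xF6) = 0x94.

C[1] = 0xEE, C[2] = 0x96, C[3] = 0x94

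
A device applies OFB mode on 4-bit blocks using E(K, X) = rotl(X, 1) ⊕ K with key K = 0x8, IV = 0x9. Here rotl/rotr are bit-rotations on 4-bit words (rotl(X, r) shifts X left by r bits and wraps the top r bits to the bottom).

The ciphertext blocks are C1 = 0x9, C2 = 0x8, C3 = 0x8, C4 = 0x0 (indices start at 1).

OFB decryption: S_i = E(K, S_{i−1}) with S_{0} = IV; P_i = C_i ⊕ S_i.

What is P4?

P1: S = E(K, 0x9) = 0xB; 0x9 ⊕ 0xB = 0x2.
P2: S = E(K, 0xB) = 0xF; 0x8 ⊕ 0xF = 0x7.
P3: S = E(K, 0xF) = 0x7; 0x8 ⊕ 0x7 = 0xF.
P4: S = E(K, 0x7) = 0x6; 0x0 ⊕ 0x6 = 0x6.

P4 = 0x6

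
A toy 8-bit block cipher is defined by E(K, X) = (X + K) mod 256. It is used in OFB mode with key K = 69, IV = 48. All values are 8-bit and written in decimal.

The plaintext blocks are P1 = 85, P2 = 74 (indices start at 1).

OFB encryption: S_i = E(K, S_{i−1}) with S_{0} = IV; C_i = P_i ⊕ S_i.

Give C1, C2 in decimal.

C1 = 32, C2 = 240

C1: S = E(K, 48) = 117; 85 ⊕ 117 = 32.
C2: S = E(K, 117) = 186; 74 ⊕ 186 = 240.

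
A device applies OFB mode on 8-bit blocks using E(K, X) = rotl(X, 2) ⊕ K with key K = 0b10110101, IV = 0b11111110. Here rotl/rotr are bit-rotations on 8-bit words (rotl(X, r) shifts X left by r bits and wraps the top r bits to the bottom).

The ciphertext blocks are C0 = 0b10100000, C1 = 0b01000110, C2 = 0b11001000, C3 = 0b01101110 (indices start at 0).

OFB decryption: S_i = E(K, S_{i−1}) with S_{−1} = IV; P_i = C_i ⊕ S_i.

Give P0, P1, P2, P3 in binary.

P0 = 0b11101110, P1 = 0b11001010, P2 = 0b01001111, P3 = 0b11000101

P0: S = E(K, 0b11111110) = 0b01001110; 0b10100000 ⊕ 0b01001110 = 0b11101110.
P1: S = E(K, 0b01001110) = 0b10001100; 0b01000110 ⊕ 0b10001100 = 0b11001010.
P2: S = E(K, 0b10001100) = 0b10000111; 0b11001000 ⊕ 0b10000111 = 0b01001111.
P3: S = E(K, 0b10000111) = 0b10101011; 0b01101110 ⊕ 0b10101011 = 0b11000101.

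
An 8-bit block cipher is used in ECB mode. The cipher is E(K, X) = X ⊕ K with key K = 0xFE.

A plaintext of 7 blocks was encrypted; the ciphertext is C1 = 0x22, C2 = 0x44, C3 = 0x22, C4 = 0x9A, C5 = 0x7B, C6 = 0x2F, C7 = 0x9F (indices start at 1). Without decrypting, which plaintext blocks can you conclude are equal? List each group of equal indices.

P1 = P3

ECB encrypts each block independently with the same key, so equal ciphertext blocks imply equal plaintext blocks.
C1 = C3 = 0x22, so P1 = P3.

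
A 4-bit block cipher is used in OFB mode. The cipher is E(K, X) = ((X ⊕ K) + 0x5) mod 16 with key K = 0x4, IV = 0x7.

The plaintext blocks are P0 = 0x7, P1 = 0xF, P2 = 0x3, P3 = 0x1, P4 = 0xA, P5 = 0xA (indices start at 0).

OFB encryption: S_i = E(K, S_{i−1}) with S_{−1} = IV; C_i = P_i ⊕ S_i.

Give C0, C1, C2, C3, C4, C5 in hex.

C0: S = E(K, 0x7) = 0x8; 0x7 ⊕ 0x8 = 0xF.
C1: S = E(K, 0x8) = 0x1; 0xF ⊕ 0x1 = 0xE.
C2: S = E(K, 0x1) = 0xA; 0x3 ⊕ 0xA = 0x9.
C3: S = E(K, 0xA) = 0x3; 0x1 ⊕ 0x3 = 0x2.
C4: S = E(K, 0x3) = 0xC; 0xA ⊕ 0xC = 0x6.
C5: S = E(K, 0xC) = 0xD; 0xA ⊕ 0xD = 0x7.

C0 = 0xF, C1 = 0xE, C2 = 0x9, C3 = 0x2, C4 = 0x6, C5 = 0x7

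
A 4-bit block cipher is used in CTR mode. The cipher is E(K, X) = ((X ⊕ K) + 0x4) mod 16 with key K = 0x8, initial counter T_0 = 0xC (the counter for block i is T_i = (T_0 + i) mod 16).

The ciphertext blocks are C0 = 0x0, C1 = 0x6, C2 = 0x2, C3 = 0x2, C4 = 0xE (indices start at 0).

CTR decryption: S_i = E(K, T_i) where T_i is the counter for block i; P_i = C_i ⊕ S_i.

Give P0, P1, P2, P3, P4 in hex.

P0: T = 0xC, S = E(K, T) = 0x8; 0x0 ⊕ 0x8 = 0x8.
P1: T = 0xD, S = E(K, T) = 0x9; 0x6 ⊕ 0x9 = 0xF.
P2: T = 0xE, S = E(K, T) = 0xA; 0x2 ⊕ 0xA = 0x8.
P3: T = 0xF, S = E(K, T) = 0xB; 0x2 ⊕ 0xB = 0x9.
P4: T = 0x0, S = E(K, T) = 0xC; 0xE ⊕ 0xC = 0x2.

P0 = 0x8, P1 = 0xF, P2 = 0x8, P3 = 0x9, P4 = 0x2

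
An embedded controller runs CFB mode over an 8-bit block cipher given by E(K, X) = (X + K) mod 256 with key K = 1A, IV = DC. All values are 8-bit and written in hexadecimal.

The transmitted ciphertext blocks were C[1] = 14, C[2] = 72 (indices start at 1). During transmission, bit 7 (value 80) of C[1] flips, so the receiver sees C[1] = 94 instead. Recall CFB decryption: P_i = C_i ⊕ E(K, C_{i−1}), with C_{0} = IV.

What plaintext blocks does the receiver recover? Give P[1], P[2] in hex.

P[1] = 62, P[2] = DC

Only C[1] changed, to 94. In CFB, a change in C_i flips the same bit in P_i and garbles P_{i+1}. Decrypting the received ciphertext:
P[1]: E(K, DC) = F6; 94 ⊕ F6 = 62.
P[2]: E(K, 94) = AE; 72 ⊕ AE = DC.
Blocks that differ from the original plaintext: P[1], P[2].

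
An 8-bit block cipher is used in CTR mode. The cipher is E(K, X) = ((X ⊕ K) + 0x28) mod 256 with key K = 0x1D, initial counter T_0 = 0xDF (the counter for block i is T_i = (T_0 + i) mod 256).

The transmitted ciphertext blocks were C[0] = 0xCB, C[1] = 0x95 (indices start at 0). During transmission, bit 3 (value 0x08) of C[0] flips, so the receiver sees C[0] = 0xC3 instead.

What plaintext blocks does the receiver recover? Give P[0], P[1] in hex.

P[0] = 0x29, P[1] = 0xB0

CTR decryption: S_i = E(K, T_i) where T_i is the counter for block i; P_i = C_i ⊕ S_i.
Only C[0] changed, to 0xC3. In CTR, a change in C_i flips the same bit in P_i only; the keystream is unaffected. Decrypting the received ciphertext:
P[0]: T = 0xDF, S = E(K, T) = 0xEA; 0xC3 ⊕ 0xEA = 0x29.
P[1]: T = 0xE0, S = E(K, T) = 0x25; 0x95 ⊕ 0x25 = 0xB0.
Blocks that differ from the original plaintext: P[0].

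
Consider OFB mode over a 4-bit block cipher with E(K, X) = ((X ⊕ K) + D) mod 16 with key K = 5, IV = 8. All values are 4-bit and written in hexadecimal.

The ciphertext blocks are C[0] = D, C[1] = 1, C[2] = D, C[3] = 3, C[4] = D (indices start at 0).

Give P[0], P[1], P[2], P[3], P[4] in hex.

P[0] = 7, P[1] = D, P[2] = B, P[3] = 3, P[4] = F

OFB decryption: S_i = E(K, S_{i−1}) with S_{−1} = IV; P_i = C_i ⊕ S_i.
P[0]: S = E(K, 8) = A; D ⊕ A = 7.
P[1]: S = E(K, A) = C; 1 ⊕ C = D.
P[2]: S = E(K, C) = 6; D ⊕ 6 = B.
P[3]: S = E(K, 6) = 0; 3 ⊕ 0 = 3.
P[4]: S = E(K, 0) = 2; D ⊕ 2 = F.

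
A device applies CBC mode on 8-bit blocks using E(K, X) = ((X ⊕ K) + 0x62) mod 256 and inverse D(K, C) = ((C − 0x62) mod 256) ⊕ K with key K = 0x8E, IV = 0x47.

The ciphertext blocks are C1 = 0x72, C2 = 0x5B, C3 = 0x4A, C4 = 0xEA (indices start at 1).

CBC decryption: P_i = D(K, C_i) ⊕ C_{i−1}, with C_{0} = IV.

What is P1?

P1: D(K, 0x72) = 0x9E; 0x9E ⊕ 0x47 = 0xD9.

P1 = 0xD9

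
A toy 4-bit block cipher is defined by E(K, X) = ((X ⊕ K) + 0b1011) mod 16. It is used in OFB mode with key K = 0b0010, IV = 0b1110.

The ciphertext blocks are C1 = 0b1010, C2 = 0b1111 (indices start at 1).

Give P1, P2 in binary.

P1 = 0b1101, P2 = 0b1111

OFB decryption: S_i = E(K, S_{i−1}) with S_{0} = IV; P_i = C_i ⊕ S_i.
P1: S = E(K, 0b1110) = 0b0111; 0b1010 ⊕ 0b0111 = 0b1101.
P2: S = E(K, 0b0111) = 0b0000; 0b1111 ⊕ 0b0000 = 0b1111.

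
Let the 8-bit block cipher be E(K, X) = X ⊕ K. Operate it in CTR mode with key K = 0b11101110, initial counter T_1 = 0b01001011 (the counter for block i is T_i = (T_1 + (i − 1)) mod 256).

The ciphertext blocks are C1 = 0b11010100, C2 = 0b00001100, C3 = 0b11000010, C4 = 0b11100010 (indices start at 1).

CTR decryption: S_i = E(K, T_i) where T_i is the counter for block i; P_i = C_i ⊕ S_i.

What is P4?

P4 = 0b01000010

P4: T = 0b01001110, S = E(K, T) = 0b10100000; 0b11100010 ⊕ 0b10100000 = 0b01000010.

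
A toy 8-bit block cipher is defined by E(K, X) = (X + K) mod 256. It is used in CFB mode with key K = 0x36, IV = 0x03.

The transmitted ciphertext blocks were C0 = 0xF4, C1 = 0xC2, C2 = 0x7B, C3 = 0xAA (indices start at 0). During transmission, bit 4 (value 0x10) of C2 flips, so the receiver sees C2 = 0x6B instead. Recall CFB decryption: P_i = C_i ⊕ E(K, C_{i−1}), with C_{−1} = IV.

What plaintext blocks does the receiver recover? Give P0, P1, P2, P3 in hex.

Only C2 changed, to 0x6B. In CFB, a change in C_i flips the same bit in P_i and garbles P_{i+1}. Decrypting the received ciphertext:
P0: E(K, 0x03) = 0x39; 0xF4 ⊕ 0x39 = 0xCD.
P1: E(K, 0xF4) = 0x2A; 0xC2 ⊕ 0x2A = 0xE8.
P2: E(K, 0xC2) = 0xF8; 0x6B ⊕ 0xF8 = 0x93.
P3: E(K, 0x6B) = 0xA1; 0xAA ⊕ 0xA1 = 0x0B.
Blocks that differ from the original plaintext: P2, P3.

P0 = 0xCD, P1 = 0xE8, P2 = 0x93, P3 = 0x0B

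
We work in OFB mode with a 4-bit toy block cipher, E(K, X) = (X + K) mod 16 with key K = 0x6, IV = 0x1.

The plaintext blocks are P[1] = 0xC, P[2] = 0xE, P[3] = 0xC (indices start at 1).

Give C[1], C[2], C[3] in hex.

C[1] = 0xB, C[2] = 0x3, C[3] = 0xF

OFB encryption: S_i = E(K, S_{i−1}) with S_{0} = IV; C_i = P_i ⊕ S_i.
C[1]: S = E(K, 0x1) = 0x7; 0xC ⊕ 0x7 = 0xB.
C[2]: S = E(K, 0x7) = 0xD; 0xE ⊕ 0xD = 0x3.
C[3]: S = E(K, 0xD) = 0x3; 0xC ⊕ 0x3 = 0xF.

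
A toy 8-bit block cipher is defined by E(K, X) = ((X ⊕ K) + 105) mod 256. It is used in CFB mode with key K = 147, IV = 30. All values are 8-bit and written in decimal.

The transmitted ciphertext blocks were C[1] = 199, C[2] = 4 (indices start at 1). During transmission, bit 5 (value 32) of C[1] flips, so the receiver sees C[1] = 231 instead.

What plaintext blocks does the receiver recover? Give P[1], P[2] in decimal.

CFB decryption: P_i = C_i ⊕ E(K, C_{i−1}), with C_{0} = IV.
Only C[1] changed, to 231. In CFB, a change in C_i flips the same bit in P_i and garbles P_{i+1}. Decrypting the received ciphertext:
P[1]: E(K, 30) = 246; 231 ⊕ 246 = 17.
P[2]: E(K, 231) = 221; 4 ⊕ 221 = 217.
Blocks that differ from the original plaintext: P[1], P[2].

P[1] = 17, P[2] = 217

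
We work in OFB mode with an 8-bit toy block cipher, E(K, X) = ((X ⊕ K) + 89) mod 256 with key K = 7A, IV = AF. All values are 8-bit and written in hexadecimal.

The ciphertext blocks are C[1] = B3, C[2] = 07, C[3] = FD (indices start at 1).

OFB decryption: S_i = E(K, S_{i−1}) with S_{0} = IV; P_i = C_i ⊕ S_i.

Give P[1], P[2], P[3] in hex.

P[1] = ED, P[2] = AA, P[3] = 9D

P[1]: S = E(K, AF) = 5E; B3 ⊕ 5E = ED.
P[2]: S = E(K, 5E) = AD; 07 ⊕ AD = AA.
P[3]: S = E(K, AD) = 60; FD ⊕ 60 = 9D.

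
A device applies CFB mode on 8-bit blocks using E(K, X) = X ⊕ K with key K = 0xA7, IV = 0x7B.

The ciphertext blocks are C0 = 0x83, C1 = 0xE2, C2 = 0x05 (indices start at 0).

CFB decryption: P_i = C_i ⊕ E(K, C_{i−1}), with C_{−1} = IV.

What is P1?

P1 = 0xC6

P1: E(K, 0x83) = 0x24; 0xE2 ⊕ 0x24 = 0xC6.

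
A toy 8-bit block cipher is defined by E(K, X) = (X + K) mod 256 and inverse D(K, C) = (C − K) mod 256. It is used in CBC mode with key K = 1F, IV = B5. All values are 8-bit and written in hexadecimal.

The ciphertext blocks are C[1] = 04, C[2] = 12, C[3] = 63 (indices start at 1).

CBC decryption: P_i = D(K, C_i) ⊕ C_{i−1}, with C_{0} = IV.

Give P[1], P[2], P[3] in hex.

P[1] = 50, P[2] = F7, P[3] = 56

P[1]: D(K, 04) = E5; E5 ⊕ B5 = 50.
P[2]: D(K, 12) = F3; F3 ⊕ 04 = F7.
P[3]: D(K, 63) = 44; 44 ⊕ 12 = 56.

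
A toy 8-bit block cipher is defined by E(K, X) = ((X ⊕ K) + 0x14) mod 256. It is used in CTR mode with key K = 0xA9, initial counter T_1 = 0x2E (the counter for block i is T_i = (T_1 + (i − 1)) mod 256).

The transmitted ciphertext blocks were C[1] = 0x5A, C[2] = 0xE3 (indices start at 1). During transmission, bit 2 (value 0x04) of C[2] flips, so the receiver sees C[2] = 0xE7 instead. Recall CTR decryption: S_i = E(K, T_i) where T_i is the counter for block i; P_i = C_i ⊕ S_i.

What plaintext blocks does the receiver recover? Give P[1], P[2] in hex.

P[1] = 0xC1, P[2] = 0x7D

Only C[2] changed, to 0xE7. In CTR, a change in C_i flips the same bit in P_i only; the keystream is unaffected. Decrypting the received ciphertext:
P[1]: T = 0x2E, S = E(K, T) = 0x9B; 0x5A ⊕ 0x9B = 0xC1.
P[2]: T = 0x2F, S = E(K, T) = 0x9A; 0xE7 ⊕ 0x9A = 0x7D.
Blocks that differ from the original plaintext: P[2].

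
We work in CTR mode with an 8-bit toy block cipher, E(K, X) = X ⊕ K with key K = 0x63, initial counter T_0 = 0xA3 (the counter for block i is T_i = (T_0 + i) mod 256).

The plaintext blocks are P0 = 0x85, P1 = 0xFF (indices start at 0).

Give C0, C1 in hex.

C0 = 0x45, C1 = 0x38

CTR encryption: S_i = E(K, T_i) where T_i is the counter for block i; C_i = P_i ⊕ S_i.
C0: T = 0xA3, S = E(K, T) = 0xC0; 0x85 ⊕ 0xC0 = 0x45.
C1: T = 0xA4, S = E(K, T) = 0xC7; 0xFF ⊕ 0xC7 = 0x38.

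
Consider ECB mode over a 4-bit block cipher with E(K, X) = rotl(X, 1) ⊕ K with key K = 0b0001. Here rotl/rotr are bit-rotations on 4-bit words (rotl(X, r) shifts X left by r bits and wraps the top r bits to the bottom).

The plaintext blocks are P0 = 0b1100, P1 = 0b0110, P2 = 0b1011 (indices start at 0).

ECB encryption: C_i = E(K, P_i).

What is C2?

C2: E(K, 0b1011) = 0b0110.

C2 = 0b0110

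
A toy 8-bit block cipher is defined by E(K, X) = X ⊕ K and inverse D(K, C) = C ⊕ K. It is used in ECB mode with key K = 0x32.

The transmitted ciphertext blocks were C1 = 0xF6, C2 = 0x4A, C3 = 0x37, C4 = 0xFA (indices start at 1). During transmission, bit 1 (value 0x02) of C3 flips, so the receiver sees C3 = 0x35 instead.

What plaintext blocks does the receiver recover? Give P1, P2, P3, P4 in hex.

P1 = 0xC4, P2 = 0x78, P3 = 0x07, P4 = 0xC8

ECB decryption: P_i = D(K, C_i).
Only C3 changed, to 0x35. In ECB, a change in C_i affects only P_i. Decrypting the received ciphertext:
P1: D(K, 0xF6) = 0xC4.
P2: D(K, 0x4A) = 0x78.
P3: D(K, 0x35) = 0x07.
P4: D(K, 0xFA) = 0xC8.
Blocks that differ from the original plaintext: P3.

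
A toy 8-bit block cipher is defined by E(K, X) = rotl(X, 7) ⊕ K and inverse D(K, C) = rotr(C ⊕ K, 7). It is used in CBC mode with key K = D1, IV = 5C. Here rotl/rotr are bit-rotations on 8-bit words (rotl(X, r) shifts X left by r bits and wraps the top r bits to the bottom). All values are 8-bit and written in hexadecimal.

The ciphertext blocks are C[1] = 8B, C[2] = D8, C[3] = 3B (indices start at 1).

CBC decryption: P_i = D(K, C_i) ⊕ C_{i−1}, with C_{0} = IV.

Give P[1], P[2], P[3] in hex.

P[1] = E8, P[2] = 99, P[3] = 0D

P[1]: D(K, 8B) = B4; B4 ⊕ 5C = E8.
P[2]: D(K, D8) = 12; 12 ⊕ 8B = 99.
P[3]: D(K, 3B) = D5; D5 ⊕ D8 = 0D.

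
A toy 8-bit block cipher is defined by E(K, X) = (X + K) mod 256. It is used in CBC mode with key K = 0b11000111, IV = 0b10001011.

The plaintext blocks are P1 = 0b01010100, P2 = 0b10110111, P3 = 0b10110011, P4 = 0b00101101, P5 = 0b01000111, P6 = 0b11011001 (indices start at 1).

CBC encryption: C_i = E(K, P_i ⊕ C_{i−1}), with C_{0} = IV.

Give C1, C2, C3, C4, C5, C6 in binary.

C1: P1 ⊕ 0b10001011 = 0b11011111; E(K, 0b11011111) = 0b10100110.
C2: P2 ⊕ 0b10100110 = 0b00010001; E(K, 0b00010001) = 0b11011000.
C3: P3 ⊕ 0b11011000 = 0b01101011; E(K, 0b01101011) = 0b00110010.
C4: P4 ⊕ 0b00110010 = 0b00011111; E(K, 0b00011111) = 0b11100110.
C5: P5 ⊕ 0b11100110 = 0b10100001; E(K, 0b10100001) = 0b01101000.
C6: P6 ⊕ 0b01101000 = 0b10110001; E(K, 0b10110001) = 0b01111000.

C1 = 0b10100110, C2 = 0b11011000, C3 = 0b00110010, C4 = 0b11100110, C5 = 0b01101000, C6 = 0b01111000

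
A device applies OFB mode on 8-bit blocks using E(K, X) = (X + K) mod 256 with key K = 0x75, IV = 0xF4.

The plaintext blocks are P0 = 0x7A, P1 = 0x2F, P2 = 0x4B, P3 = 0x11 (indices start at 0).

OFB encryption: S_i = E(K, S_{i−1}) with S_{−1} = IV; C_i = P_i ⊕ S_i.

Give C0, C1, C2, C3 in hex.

C0 = 0x13, C1 = 0xF1, C2 = 0x18, C3 = 0xD9

C0: S = E(K, 0xF4) = 0x69; 0x7A ⊕ 0x69 = 0x13.
C1: S = E(K, 0x69) = 0xDE; 0x2F ⊕ 0xDE = 0xF1.
C2: S = E(K, 0xDE) = 0x53; 0x4B ⊕ 0x53 = 0x18.
C3: S = E(K, 0x53) = 0xC8; 0x11 ⊕ 0xC8 = 0xD9.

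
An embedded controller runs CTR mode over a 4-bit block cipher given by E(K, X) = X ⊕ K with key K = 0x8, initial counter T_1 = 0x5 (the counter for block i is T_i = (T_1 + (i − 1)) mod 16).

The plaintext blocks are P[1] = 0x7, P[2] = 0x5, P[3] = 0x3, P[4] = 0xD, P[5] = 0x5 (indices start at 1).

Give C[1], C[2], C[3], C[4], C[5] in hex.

CTR encryption: S_i = E(K, T_i) where T_i is the counter for block i; C_i = P_i ⊕ S_i.
C[1]: T = 0x5, S = E(K, T) = 0xD; 0x7 ⊕ 0xD = 0xA.
C[2]: T = 0x6, S = E(K, T) = 0xE; 0x5 ⊕ 0xE = 0xB.
C[3]: T = 0x7, S = E(K, T) = 0xF; 0x3 ⊕ 0xF = 0xC.
C[4]: T = 0x8, S = E(K, T) = 0x0; 0xD ⊕ 0x0 = 0xD.
C[5]: T = 0x9, S = E(K, T) = 0x1; 0x5 ⊕ 0x1 = 0x4.

C[1] = 0xA, C[2] = 0xB, C[3] = 0xC, C[4] = 0xD, C[5] = 0x4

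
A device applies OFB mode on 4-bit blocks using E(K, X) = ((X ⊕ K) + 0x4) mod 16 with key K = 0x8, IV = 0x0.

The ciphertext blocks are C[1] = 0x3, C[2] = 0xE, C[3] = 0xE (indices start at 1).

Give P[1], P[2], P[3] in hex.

OFB decryption: S_i = E(K, S_{i−1}) with S_{0} = IV; P_i = C_i ⊕ S_i.
P[1]: S = E(K, 0x0) = 0xC; 0x3 ⊕ 0xC = 0xF.
P[2]: S = E(K, 0xC) = 0x8; 0xE ⊕ 0x8 = 0x6.
P[3]: S = E(K, 0x8) = 0x4; 0xE ⊕ 0x4 = 0xA.

P[1] = 0xF, P[2] = 0x6, P[3] = 0xA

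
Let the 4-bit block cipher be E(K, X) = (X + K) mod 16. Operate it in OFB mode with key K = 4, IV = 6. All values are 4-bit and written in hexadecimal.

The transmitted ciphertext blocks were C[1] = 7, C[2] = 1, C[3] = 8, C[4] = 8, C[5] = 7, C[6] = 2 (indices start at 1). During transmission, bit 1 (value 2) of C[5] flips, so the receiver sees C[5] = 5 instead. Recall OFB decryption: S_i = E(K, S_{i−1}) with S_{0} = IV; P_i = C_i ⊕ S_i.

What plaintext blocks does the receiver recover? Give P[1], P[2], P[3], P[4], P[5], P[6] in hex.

Only C[5] changed, to 5. In OFB, a change in C_i flips the same bit in P_i only; the keystream is unaffected. Decrypting the received ciphertext:
P[1]: S = E(K, 6) = A; 7 ⊕ A = D.
P[2]: S = E(K, A) = E; 1 ⊕ E = F.
P[3]: S = E(K, E) = 2; 8 ⊕ 2 = A.
P[4]: S = E(K, 2) = 6; 8 ⊕ 6 = E.
P[5]: S = E(K, 6) = A; 5 ⊕ A = F.
P[6]: S = E(K, A) = E; 2 ⊕ E = C.
Blocks that differ from the original plaintext: P[5].

P[1] = D, P[2] = F, P[3] = A, P[4] = E, P[5] = F, P[6] = C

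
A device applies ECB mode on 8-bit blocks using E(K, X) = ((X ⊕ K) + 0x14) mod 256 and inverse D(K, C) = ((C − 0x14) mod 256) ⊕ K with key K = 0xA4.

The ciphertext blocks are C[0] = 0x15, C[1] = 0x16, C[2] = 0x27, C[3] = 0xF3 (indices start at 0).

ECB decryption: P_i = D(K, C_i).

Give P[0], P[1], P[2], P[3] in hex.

P[0] = 0xA5, P[1] = 0xA6, P[2] = 0xB7, P[3] = 0x7B

P[0]: D(K, 0x15) = 0xA5.
P[1]: D(K, 0x16) = 0xA6.
P[2]: D(K, 0x27) = 0xB7.
P[3]: D(K, 0xF3) = 0x7B.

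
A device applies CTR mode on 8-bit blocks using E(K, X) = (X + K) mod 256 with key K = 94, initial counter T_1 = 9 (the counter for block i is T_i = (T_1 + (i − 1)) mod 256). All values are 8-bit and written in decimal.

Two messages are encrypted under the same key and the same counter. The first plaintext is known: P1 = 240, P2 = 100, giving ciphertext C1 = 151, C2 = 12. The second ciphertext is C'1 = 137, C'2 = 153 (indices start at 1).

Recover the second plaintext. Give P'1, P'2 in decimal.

P'1 = 238, P'2 = 241

In CTR with a reused counter, both messages share the same keystream S_i, so C_i ⊕ C'_i = P_i ⊕ P'_i and thus P'_i = P_i ⊕ C_i ⊕ C'_i.
P'1: 240 ⊕ 151 ⊕ 137 = 238.
P'2: 100 ⊕ 12 ⊕ 153 = 241.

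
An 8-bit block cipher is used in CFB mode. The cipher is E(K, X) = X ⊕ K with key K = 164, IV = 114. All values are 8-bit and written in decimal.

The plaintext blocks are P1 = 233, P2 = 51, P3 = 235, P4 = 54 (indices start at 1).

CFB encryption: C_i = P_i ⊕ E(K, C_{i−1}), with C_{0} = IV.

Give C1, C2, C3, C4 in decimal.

C1: E(K, 114) = 214; 233 ⊕ 214 = 63.
C2: E(K, 63) = 155; 51 ⊕ 155 = 168.
C3: E(K, 168) = 12; 235 ⊕ 12 = 231.
C4: E(K, 231) = 67; 54 ⊕ 67 = 117.

C1 = 63, C2 = 168, C3 = 231, C4 = 117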